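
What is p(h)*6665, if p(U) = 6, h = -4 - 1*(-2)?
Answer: 39990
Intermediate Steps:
h = -2 (h = -4 + 2 = -2)
p(h)*6665 = 6*6665 = 39990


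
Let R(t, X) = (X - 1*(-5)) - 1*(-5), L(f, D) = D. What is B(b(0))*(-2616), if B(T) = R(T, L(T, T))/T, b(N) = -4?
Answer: 3924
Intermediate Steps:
R(t, X) = 10 + X (R(t, X) = (X + 5) + 5 = (5 + X) + 5 = 10 + X)
B(T) = (10 + T)/T
B(b(0))*(-2616) = ((10 - 4)/(-4))*(-2616) = -¼*6*(-2616) = -3/2*(-2616) = 3924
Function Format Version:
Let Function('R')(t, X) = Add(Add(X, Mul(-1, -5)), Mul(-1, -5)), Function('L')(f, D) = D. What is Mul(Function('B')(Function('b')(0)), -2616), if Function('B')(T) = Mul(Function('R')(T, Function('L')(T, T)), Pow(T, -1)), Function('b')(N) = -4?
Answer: 3924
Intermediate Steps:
Function('R')(t, X) = Add(10, X) (Function('R')(t, X) = Add(Add(X, 5), 5) = Add(Add(5, X), 5) = Add(10, X))
Function('B')(T) = Mul(Pow(T, -1), Add(10, T)) (Function('B')(T) = Mul(Add(10, T), Pow(T, -1)) = Mul(Pow(T, -1), Add(10, T)))
Mul(Function('B')(Function('b')(0)), -2616) = Mul(Mul(Pow(-4, -1), Add(10, -4)), -2616) = Mul(Mul(Rational(-1, 4), 6), -2616) = Mul(Rational(-3, 2), -2616) = 3924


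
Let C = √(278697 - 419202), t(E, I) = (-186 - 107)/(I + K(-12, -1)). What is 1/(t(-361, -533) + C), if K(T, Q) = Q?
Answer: 156462/40065929629 - 285156*I*√140505/40065929629 ≈ 3.9051e-6 - 0.0026678*I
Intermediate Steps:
t(E, I) = -293/(-1 + I) (t(E, I) = (-186 - 107)/(I - 1) = -293/(-1 + I))
C = I*√140505 (C = √(-140505) = I*√140505 ≈ 374.84*I)
1/(t(-361, -533) + C) = 1/(-293/(-1 - 533) + I*√140505) = 1/(-293/(-534) + I*√140505) = 1/(-293*(-1/534) + I*√140505) = 1/(293/534 + I*√140505)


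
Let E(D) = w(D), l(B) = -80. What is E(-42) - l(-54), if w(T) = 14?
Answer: 94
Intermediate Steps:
E(D) = 14
E(-42) - l(-54) = 14 - 1*(-80) = 14 + 80 = 94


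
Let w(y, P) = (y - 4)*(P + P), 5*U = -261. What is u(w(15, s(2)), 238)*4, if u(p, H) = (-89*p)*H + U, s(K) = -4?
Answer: 37279276/5 ≈ 7.4559e+6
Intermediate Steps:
U = -261/5 (U = (1/5)*(-261) = -261/5 ≈ -52.200)
w(y, P) = 2*P*(-4 + y) (w(y, P) = (-4 + y)*(2*P) = 2*P*(-4 + y))
u(p, H) = -261/5 - 89*H*p (u(p, H) = (-89*p)*H - 261/5 = -89*H*p - 261/5 = -261/5 - 89*H*p)
u(w(15, s(2)), 238)*4 = (-261/5 - 89*238*2*(-4)*(-4 + 15))*4 = (-261/5 - 89*238*2*(-4)*11)*4 = (-261/5 - 89*238*(-88))*4 = (-261/5 + 1864016)*4 = (9319819/5)*4 = 37279276/5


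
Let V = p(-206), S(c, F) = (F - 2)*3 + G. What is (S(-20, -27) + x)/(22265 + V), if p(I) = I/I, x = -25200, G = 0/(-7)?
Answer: -8429/7422 ≈ -1.1357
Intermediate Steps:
G = 0 (G = 0*(-⅐) = 0)
S(c, F) = -6 + 3*F (S(c, F) = (F - 2)*3 + 0 = (-2 + F)*3 + 0 = (-6 + 3*F) + 0 = -6 + 3*F)
p(I) = 1
V = 1
(S(-20, -27) + x)/(22265 + V) = ((-6 + 3*(-27)) - 25200)/(22265 + 1) = ((-6 - 81) - 25200)/22266 = (-87 - 25200)*(1/22266) = -25287*1/22266 = -8429/7422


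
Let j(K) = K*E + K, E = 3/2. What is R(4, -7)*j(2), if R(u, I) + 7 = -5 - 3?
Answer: -75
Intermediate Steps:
R(u, I) = -15 (R(u, I) = -7 + (-5 - 3) = -7 - 8 = -15)
E = 3/2 (E = 3*(½) = 3/2 ≈ 1.5000)
j(K) = 5*K/2 (j(K) = K*(3/2) + K = 3*K/2 + K = 5*K/2)
R(4, -7)*j(2) = -75*2/2 = -15*5 = -75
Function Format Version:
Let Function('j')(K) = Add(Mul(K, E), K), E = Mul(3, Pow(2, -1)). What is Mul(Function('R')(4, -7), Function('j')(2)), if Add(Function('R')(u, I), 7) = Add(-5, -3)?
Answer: -75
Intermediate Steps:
Function('R')(u, I) = -15 (Function('R')(u, I) = Add(-7, Add(-5, -3)) = Add(-7, -8) = -15)
E = Rational(3, 2) (E = Mul(3, Rational(1, 2)) = Rational(3, 2) ≈ 1.5000)
Function('j')(K) = Mul(Rational(5, 2), K) (Function('j')(K) = Add(Mul(K, Rational(3, 2)), K) = Add(Mul(Rational(3, 2), K), K) = Mul(Rational(5, 2), K))
Mul(Function('R')(4, -7), Function('j')(2)) = Mul(-15, Mul(Rational(5, 2), 2)) = Mul(-15, 5) = -75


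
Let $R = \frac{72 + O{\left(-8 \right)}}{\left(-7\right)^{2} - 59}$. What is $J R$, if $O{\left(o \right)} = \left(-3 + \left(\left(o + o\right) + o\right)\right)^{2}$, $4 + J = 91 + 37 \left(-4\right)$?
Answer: $\frac{48861}{10} \approx 4886.1$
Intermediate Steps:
$J = -61$ ($J = -4 + \left(91 + 37 \left(-4\right)\right) = -4 + \left(91 - 148\right) = -4 - 57 = -61$)
$O{\left(o \right)} = \left(-3 + 3 o\right)^{2}$ ($O{\left(o \right)} = \left(-3 + \left(2 o + o\right)\right)^{2} = \left(-3 + 3 o\right)^{2}$)
$R = - \frac{801}{10}$ ($R = \frac{72 + 9 \left(-1 - 8\right)^{2}}{\left(-7\right)^{2} - 59} = \frac{72 + 9 \left(-9\right)^{2}}{49 - 59} = \frac{72 + 9 \cdot 81}{-10} = \left(72 + 729\right) \left(- \frac{1}{10}\right) = 801 \left(- \frac{1}{10}\right) = - \frac{801}{10} \approx -80.1$)
$J R = \left(-61\right) \left(- \frac{801}{10}\right) = \frac{48861}{10}$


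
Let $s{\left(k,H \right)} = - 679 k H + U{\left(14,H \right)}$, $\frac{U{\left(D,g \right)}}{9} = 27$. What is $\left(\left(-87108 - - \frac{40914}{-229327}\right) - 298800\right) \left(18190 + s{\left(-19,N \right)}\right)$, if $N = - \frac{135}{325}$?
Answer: $- \frac{15041636651500188}{2981251} \approx -5.0454 \cdot 10^{9}$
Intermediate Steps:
$U{\left(D,g \right)} = 243$ ($U{\left(D,g \right)} = 9 \cdot 27 = 243$)
$N = - \frac{27}{65}$ ($N = \left(-135\right) \frac{1}{325} = - \frac{27}{65} \approx -0.41538$)
$s{\left(k,H \right)} = 243 - 679 H k$ ($s{\left(k,H \right)} = - 679 k H + 243 = - 679 H k + 243 = 243 - 679 H k$)
$\left(\left(-87108 - - \frac{40914}{-229327}\right) - 298800\right) \left(18190 + s{\left(-19,N \right)}\right) = \left(\left(-87108 - - \frac{40914}{-229327}\right) - 298800\right) \left(18190 + \left(243 - \left(- \frac{18333}{65}\right) \left(-19\right)\right)\right) = \left(\left(-87108 - \left(-40914\right) \left(- \frac{1}{229327}\right)\right) - 298800\right) \left(18190 + \left(243 - \frac{348327}{65}\right)\right) = \left(\left(-87108 - \frac{40914}{229327}\right) - 298800\right) \left(18190 - \frac{332532}{65}\right) = \left(\left(-87108 - \frac{40914}{229327}\right) - 298800\right) \frac{849818}{65} = \left(- \frac{19976257230}{229327} - 298800\right) \frac{849818}{65} = \left(- \frac{88499164830}{229327}\right) \frac{849818}{65} = - \frac{15041636651500188}{2981251}$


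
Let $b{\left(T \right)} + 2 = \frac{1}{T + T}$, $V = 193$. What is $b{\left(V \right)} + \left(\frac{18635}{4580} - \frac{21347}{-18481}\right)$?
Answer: $\frac{10541506269}{3267219028} \approx 3.2264$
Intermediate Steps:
$b{\left(T \right)} = -2 + \frac{1}{2 T}$ ($b{\left(T \right)} = -2 + \frac{1}{T + T} = -2 + \frac{1}{2 T}$)
$b{\left(V \right)} + \left(\frac{18635}{4580} - \frac{21347}{-18481}\right) = \left(-2 + \frac{1}{2 \cdot 193}\right) + \left(\frac{18635}{4580} - \frac{21347}{-18481}\right) = \left(-2 + \frac{1}{2} \cdot \frac{1}{193}\right) + \left(18635 \cdot \frac{1}{4580} - - \frac{21347}{18481}\right) = \left(-2 + \frac{1}{386}\right) + \left(\frac{3727}{916} + \frac{21347}{18481}\right) = - \frac{771}{386} + \frac{88432539}{16928596} = \frac{10541506269}{3267219028}$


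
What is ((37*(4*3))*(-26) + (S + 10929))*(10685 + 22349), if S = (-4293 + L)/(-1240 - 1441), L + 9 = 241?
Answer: -54332803636/2681 ≈ -2.0266e+7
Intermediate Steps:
L = 232 (L = -9 + 241 = 232)
S = 4061/2681 (S = (-4293 + 232)/(-1240 - 1441) = -4061/(-2681) = -4061*(-1/2681) = 4061/2681 ≈ 1.5147)
((37*(4*3))*(-26) + (S + 10929))*(10685 + 22349) = ((37*(4*3))*(-26) + (4061/2681 + 10929))*(10685 + 22349) = ((37*12)*(-26) + 29304710/2681)*33034 = (444*(-26) + 29304710/2681)*33034 = (-11544 + 29304710/2681)*33034 = -1644754/2681*33034 = -54332803636/2681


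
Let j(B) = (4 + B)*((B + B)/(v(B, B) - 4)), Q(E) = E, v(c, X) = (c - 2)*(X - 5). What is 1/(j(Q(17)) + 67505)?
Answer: 88/5940797 ≈ 1.4813e-5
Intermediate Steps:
v(c, X) = (-5 + X)*(-2 + c) (v(c, X) = (-2 + c)*(-5 + X) = (-5 + X)*(-2 + c))
j(B) = 2*B*(4 + B)/(6 + B² - 7*B) (j(B) = (4 + B)*((B + B)/((10 - 5*B - 2*B + B*B) - 4)) = (4 + B)*((2*B)/((10 - 5*B - 2*B + B²) - 4)) = (4 + B)*((2*B)/((10 + B² - 7*B) - 4)) = (4 + B)*((2*B)/(6 + B² - 7*B)) = (4 + B)*(2*B/(6 + B² - 7*B)) = 2*B*(4 + B)/(6 + B² - 7*B))
1/(j(Q(17)) + 67505) = 1/(2*17*(4 + 17)/(6 + 17² - 7*17) + 67505) = 1/(2*17*21/(6 + 289 - 119) + 67505) = 1/(2*17*21/176 + 67505) = 1/(2*17*(1/176)*21 + 67505) = 1/(357/88 + 67505) = 1/(5940797/88) = 88/5940797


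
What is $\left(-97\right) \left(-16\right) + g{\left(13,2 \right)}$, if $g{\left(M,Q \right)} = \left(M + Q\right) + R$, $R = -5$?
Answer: $1562$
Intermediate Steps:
$g{\left(M,Q \right)} = -5 + M + Q$ ($g{\left(M,Q \right)} = \left(M + Q\right) - 5 = -5 + M + Q$)
$\left(-97\right) \left(-16\right) + g{\left(13,2 \right)} = \left(-97\right) \left(-16\right) + \left(-5 + 13 + 2\right) = 1552 + 10 = 1562$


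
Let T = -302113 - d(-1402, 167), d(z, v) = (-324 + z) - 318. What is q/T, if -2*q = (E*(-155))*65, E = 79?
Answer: -795925/600138 ≈ -1.3262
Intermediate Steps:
d(z, v) = -642 + z
q = 795925/2 (q = -79*(-155)*65/2 = -(-12245)*65/2 = -½*(-795925) = 795925/2 ≈ 3.9796e+5)
T = -300069 (T = -302113 - (-642 - 1402) = -302113 - 1*(-2044) = -302113 + 2044 = -300069)
q/T = (795925/2)/(-300069) = (795925/2)*(-1/300069) = -795925/600138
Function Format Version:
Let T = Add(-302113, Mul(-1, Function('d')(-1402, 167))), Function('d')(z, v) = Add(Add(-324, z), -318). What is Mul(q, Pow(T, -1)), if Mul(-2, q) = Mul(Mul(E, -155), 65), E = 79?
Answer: Rational(-795925, 600138) ≈ -1.3262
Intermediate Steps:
Function('d')(z, v) = Add(-642, z)
q = Rational(795925, 2) (q = Mul(Rational(-1, 2), Mul(Mul(79, -155), 65)) = Mul(Rational(-1, 2), Mul(-12245, 65)) = Mul(Rational(-1, 2), -795925) = Rational(795925, 2) ≈ 3.9796e+5)
T = -300069 (T = Add(-302113, Mul(-1, Add(-642, -1402))) = Add(-302113, Mul(-1, -2044)) = Add(-302113, 2044) = -300069)
Mul(q, Pow(T, -1)) = Mul(Rational(795925, 2), Pow(-300069, -1)) = Mul(Rational(795925, 2), Rational(-1, 300069)) = Rational(-795925, 600138)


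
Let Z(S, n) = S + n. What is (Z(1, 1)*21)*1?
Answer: 42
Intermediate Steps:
(Z(1, 1)*21)*1 = ((1 + 1)*21)*1 = (2*21)*1 = 42*1 = 42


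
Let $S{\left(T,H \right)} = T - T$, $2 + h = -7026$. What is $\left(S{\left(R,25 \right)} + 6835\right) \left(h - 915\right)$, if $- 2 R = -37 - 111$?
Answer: $-54290405$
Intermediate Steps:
$R = 74$ ($R = - \frac{-37 - 111}{2} = \left(- \frac{1}{2}\right) \left(-148\right) = 74$)
$h = -7028$ ($h = -2 - 7026 = -7028$)
$S{\left(T,H \right)} = 0$
$\left(S{\left(R,25 \right)} + 6835\right) \left(h - 915\right) = \left(0 + 6835\right) \left(-7028 - 915\right) = 6835 \left(-7943\right) = -54290405$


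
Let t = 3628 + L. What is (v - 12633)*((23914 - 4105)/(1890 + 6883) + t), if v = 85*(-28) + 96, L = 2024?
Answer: -23869512135/283 ≈ -8.4345e+7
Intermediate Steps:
t = 5652 (t = 3628 + 2024 = 5652)
v = -2284 (v = -2380 + 96 = -2284)
(v - 12633)*((23914 - 4105)/(1890 + 6883) + t) = (-2284 - 12633)*((23914 - 4105)/(1890 + 6883) + 5652) = -14917*(19809/8773 + 5652) = -14917*(19809*(1/8773) + 5652) = -14917*(639/283 + 5652) = -14917*1600155/283 = -23869512135/283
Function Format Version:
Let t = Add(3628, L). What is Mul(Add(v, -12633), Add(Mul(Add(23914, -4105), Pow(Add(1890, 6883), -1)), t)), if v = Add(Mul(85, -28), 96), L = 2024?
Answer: Rational(-23869512135, 283) ≈ -8.4345e+7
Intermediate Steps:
t = 5652 (t = Add(3628, 2024) = 5652)
v = -2284 (v = Add(-2380, 96) = -2284)
Mul(Add(v, -12633), Add(Mul(Add(23914, -4105), Pow(Add(1890, 6883), -1)), t)) = Mul(Add(-2284, -12633), Add(Mul(Add(23914, -4105), Pow(Add(1890, 6883), -1)), 5652)) = Mul(-14917, Add(Mul(19809, Pow(8773, -1)), 5652)) = Mul(-14917, Add(Mul(19809, Rational(1, 8773)), 5652)) = Mul(-14917, Add(Rational(639, 283), 5652)) = Mul(-14917, Rational(1600155, 283)) = Rational(-23869512135, 283)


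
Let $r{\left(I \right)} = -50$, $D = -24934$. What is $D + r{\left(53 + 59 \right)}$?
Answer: $-24984$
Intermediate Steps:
$D + r{\left(53 + 59 \right)} = -24934 - 50 = -24984$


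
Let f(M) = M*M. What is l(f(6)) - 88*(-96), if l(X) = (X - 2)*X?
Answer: 9672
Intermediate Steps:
f(M) = M²
l(X) = X*(-2 + X) (l(X) = (-2 + X)*X = X*(-2 + X))
l(f(6)) - 88*(-96) = 6²*(-2 + 6²) - 88*(-96) = 36*(-2 + 36) + 8448 = 36*34 + 8448 = 1224 + 8448 = 9672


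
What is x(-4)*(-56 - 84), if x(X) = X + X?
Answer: 1120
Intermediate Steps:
x(X) = 2*X
x(-4)*(-56 - 84) = (2*(-4))*(-56 - 84) = -8*(-140) = 1120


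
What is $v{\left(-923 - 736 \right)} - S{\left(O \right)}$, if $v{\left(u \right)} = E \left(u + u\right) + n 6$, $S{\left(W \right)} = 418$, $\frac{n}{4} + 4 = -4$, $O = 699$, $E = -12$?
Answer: $39206$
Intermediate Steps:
$n = -32$ ($n = -16 + 4 \left(-4\right) = -16 - 16 = -32$)
$v{\left(u \right)} = -192 - 24 u$ ($v{\left(u \right)} = - 12 \left(u + u\right) - 192 = - 12 \cdot 2 u - 192 = - 24 u - 192 = -192 - 24 u$)
$v{\left(-923 - 736 \right)} - S{\left(O \right)} = \left(-192 - 24 \left(-923 - 736\right)\right) - 418 = \left(-192 - -39816\right) - 418 = \left(-192 + 39816\right) - 418 = 39624 - 418 = 39206$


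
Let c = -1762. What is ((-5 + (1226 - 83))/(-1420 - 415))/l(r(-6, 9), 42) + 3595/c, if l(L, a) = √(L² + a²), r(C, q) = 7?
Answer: -3595/1762 - 1138*√37/475265 ≈ -2.0549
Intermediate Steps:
((-5 + (1226 - 83))/(-1420 - 415))/l(r(-6, 9), 42) + 3595/c = ((-5 + (1226 - 83))/(-1420 - 415))/(√(7² + 42²)) + 3595/(-1762) = ((-5 + 1143)/(-1835))/(√(49 + 1764)) + 3595*(-1/1762) = (1138*(-1/1835))/(√1813) - 3595/1762 = -1138*√37/259/1835 - 3595/1762 = -1138*√37/475265 - 3595/1762 = -3595/1762 - 1138*√37/475265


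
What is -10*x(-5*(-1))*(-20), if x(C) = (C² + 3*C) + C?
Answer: 9000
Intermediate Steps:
x(C) = C² + 4*C
-10*x(-5*(-1))*(-20) = -10*(-5*(-1))*(4 - 5*(-1))*(-20) = -50*(4 + 5)*(-20) = -50*9*(-20) = -10*45*(-20) = -450*(-20) = 9000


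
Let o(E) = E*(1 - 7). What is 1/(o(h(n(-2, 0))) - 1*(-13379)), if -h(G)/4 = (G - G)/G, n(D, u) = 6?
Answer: 1/13379 ≈ 7.4744e-5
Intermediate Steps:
h(G) = 0 (h(G) = -4*(G - G)/G = -0/G = -4*0 = 0)
o(E) = -6*E (o(E) = E*(-6) = -6*E)
1/(o(h(n(-2, 0))) - 1*(-13379)) = 1/(-6*0 - 1*(-13379)) = 1/(0 + 13379) = 1/13379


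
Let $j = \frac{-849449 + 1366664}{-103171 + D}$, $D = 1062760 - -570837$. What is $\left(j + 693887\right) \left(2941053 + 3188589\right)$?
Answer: $\frac{1084888630298024739}{255071} \approx 4.2533 \cdot 10^{12}$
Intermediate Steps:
$D = 1633597$ ($D = 1062760 + 570837 = 1633597$)
$j = \frac{172405}{510142}$ ($j = \frac{-849449 + 1366664}{-103171 + 1633597} = \frac{517215}{1530426} = 517215 \cdot \frac{1}{1530426} = \frac{172405}{510142} \approx 0.33795$)
$\left(j + 693887\right) \left(2941053 + 3188589\right) = \left(\frac{172405}{510142} + 693887\right) \left(2941053 + 3188589\right) = \frac{353981074359}{510142} \cdot 6129642 = \frac{1084888630298024739}{255071}$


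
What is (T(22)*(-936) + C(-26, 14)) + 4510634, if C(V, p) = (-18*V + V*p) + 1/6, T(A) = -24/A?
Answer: 297776111/66 ≈ 4.5118e+6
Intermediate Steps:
C(V, p) = ⅙ - 18*V + V*p (C(V, p) = (-18*V + V*p) + ⅙ = ⅙ - 18*V + V*p)
(T(22)*(-936) + C(-26, 14)) + 4510634 = (-24/22*(-936) + (⅙ - 18*(-26) - 26*14)) + 4510634 = (-24*1/22*(-936) + (⅙ + 468 - 364)) + 4510634 = (-12/11*(-936) + 625/6) + 4510634 = (11232/11 + 625/6) + 4510634 = 74267/66 + 4510634 = 297776111/66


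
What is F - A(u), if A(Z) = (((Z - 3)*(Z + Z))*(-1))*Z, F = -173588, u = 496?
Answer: 242398188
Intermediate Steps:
A(Z) = -2*Z**2*(-3 + Z) (A(Z) = (((-3 + Z)*(2*Z))*(-1))*Z = ((2*Z*(-3 + Z))*(-1))*Z = (-2*Z*(-3 + Z))*Z = -2*Z**2*(-3 + Z))
F - A(u) = -173588 - 2*496**2*(3 - 1*496) = -173588 - 2*246016*(3 - 496) = -173588 - 2*246016*(-493) = -173588 - 1*(-242571776) = -173588 + 242571776 = 242398188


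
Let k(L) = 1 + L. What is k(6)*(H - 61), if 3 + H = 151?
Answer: 609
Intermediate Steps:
H = 148 (H = -3 + 151 = 148)
k(6)*(H - 61) = (1 + 6)*(148 - 61) = 7*87 = 609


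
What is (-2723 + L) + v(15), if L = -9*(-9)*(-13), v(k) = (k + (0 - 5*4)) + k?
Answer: -3766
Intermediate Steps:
v(k) = -20 + 2*k (v(k) = (k + (0 - 20)) + k = (k - 20) + k = (-20 + k) + k = -20 + 2*k)
L = -1053 (L = 81*(-13) = -1053)
(-2723 + L) + v(15) = (-2723 - 1053) + (-20 + 2*15) = -3776 + (-20 + 30) = -3776 + 10 = -3766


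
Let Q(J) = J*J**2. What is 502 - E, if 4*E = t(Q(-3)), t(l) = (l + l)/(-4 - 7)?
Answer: 11017/22 ≈ 500.77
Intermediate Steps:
Q(J) = J**3
t(l) = -2*l/11 (t(l) = (2*l)/(-11) = (2*l)*(-1/11) = -2*l/11)
E = 27/22 (E = (-2/11*(-3)**3)/4 = (-2/11*(-27))/4 = (1/4)*(54/11) = 27/22 ≈ 1.2273)
502 - E = 502 - 1*27/22 = 502 - 27/22 = 11017/22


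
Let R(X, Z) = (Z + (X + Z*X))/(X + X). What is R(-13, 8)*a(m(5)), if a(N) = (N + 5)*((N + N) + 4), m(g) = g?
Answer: 7630/13 ≈ 586.92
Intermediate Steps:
R(X, Z) = (X + Z + X*Z)/(2*X) (R(X, Z) = (Z + (X + X*Z))/((2*X)) = (X + Z + X*Z)*(1/(2*X)) = (X + Z + X*Z)/(2*X))
a(N) = (4 + 2*N)*(5 + N) (a(N) = (5 + N)*(2*N + 4) = (5 + N)*(4 + 2*N) = (4 + 2*N)*(5 + N))
R(-13, 8)*a(m(5)) = ((½)*(8 - 13*(1 + 8))/(-13))*(20 + 2*5² + 14*5) = ((½)*(-1/13)*(8 - 13*9))*(20 + 2*25 + 70) = ((½)*(-1/13)*(8 - 117))*(20 + 50 + 70) = ((½)*(-1/13)*(-109))*140 = (109/26)*140 = 7630/13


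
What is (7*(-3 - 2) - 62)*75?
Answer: -7275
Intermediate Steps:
(7*(-3 - 2) - 62)*75 = (7*(-5) - 62)*75 = (-35 - 62)*75 = -97*75 = -7275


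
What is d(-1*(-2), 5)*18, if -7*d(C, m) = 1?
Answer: -18/7 ≈ -2.5714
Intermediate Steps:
d(C, m) = -1/7 (d(C, m) = -1/7*1 = -1/7)
d(-1*(-2), 5)*18 = -1/7*18 = -18/7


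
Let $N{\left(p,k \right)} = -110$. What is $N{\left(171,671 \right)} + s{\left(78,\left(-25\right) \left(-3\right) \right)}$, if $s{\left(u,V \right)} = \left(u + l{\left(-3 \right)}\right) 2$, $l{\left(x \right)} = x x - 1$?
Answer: $62$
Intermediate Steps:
$l{\left(x \right)} = -1 + x^{2}$ ($l{\left(x \right)} = x^{2} - 1 = -1 + x^{2}$)
$s{\left(u,V \right)} = 16 + 2 u$ ($s{\left(u,V \right)} = \left(u - \left(1 - \left(-3\right)^{2}\right)\right) 2 = \left(u + \left(-1 + 9\right)\right) 2 = \left(u + 8\right) 2 = \left(8 + u\right) 2 = 16 + 2 u$)
$N{\left(171,671 \right)} + s{\left(78,\left(-25\right) \left(-3\right) \right)} = -110 + \left(16 + 2 \cdot 78\right) = -110 + \left(16 + 156\right) = -110 + 172 = 62$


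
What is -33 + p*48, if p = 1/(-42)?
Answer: -239/7 ≈ -34.143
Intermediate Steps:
p = -1/42 ≈ -0.023810
-33 + p*48 = -33 - 1/42*48 = -33 - 8/7 = -239/7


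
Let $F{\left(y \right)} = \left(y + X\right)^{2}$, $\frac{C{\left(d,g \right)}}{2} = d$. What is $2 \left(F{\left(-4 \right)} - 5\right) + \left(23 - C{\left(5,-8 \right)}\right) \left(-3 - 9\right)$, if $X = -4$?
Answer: $-38$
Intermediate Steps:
$C{\left(d,g \right)} = 2 d$
$F{\left(y \right)} = \left(-4 + y\right)^{2}$ ($F{\left(y \right)} = \left(y - 4\right)^{2} = \left(-4 + y\right)^{2}$)
$2 \left(F{\left(-4 \right)} - 5\right) + \left(23 - C{\left(5,-8 \right)}\right) \left(-3 - 9\right) = 2 \left(\left(-4 - 4\right)^{2} - 5\right) + \left(23 - 2 \cdot 5\right) \left(-3 - 9\right) = 2 \left(\left(-8\right)^{2} - 5\right) + \left(23 - 10\right) \left(-3 - 9\right) = 2 \left(64 - 5\right) + \left(23 - 10\right) \left(-12\right) = 2 \cdot 59 + 13 \left(-12\right) = 118 - 156 = -38$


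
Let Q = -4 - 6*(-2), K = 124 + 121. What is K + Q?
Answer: 253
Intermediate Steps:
K = 245
Q = 8 (Q = -4 + 12 = 8)
K + Q = 245 + 8 = 253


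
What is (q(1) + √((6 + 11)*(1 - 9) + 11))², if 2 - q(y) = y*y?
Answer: -124 + 10*I*√5 ≈ -124.0 + 22.361*I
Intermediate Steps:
q(y) = 2 - y² (q(y) = 2 - y*y = 2 - y²)
(q(1) + √((6 + 11)*(1 - 9) + 11))² = ((2 - 1*1²) + √((6 + 11)*(1 - 9) + 11))² = ((2 - 1*1) + √(17*(-8) + 11))² = ((2 - 1) + √(-136 + 11))² = (1 + √(-125))² = (1 + 5*I*√5)²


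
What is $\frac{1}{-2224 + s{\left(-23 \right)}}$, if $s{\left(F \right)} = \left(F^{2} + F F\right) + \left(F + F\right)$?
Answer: $- \frac{1}{1212} \approx -0.00082508$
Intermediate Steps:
$s{\left(F \right)} = 2 F + 2 F^{2}$ ($s{\left(F \right)} = \left(F^{2} + F^{2}\right) + 2 F = 2 F^{2} + 2 F = 2 F + 2 F^{2}$)
$\frac{1}{-2224 + s{\left(-23 \right)}} = \frac{1}{-2224 + 2 \left(-23\right) \left(1 - 23\right)} = \frac{1}{-2224 + 2 \left(-23\right) \left(-22\right)} = \frac{1}{-2224 + 1012} = \frac{1}{-1212} = - \frac{1}{1212}$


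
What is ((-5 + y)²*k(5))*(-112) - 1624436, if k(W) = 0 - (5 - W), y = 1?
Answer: -1624436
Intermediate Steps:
k(W) = -5 + W (k(W) = 0 + (-5 + W) = -5 + W)
((-5 + y)²*k(5))*(-112) - 1624436 = ((-5 + 1)²*(-5 + 5))*(-112) - 1624436 = ((-4)²*0)*(-112) - 1624436 = (16*0)*(-112) - 1624436 = 0*(-112) - 1624436 = 0 - 1624436 = -1624436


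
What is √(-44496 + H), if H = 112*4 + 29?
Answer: 3*I*√4891 ≈ 209.81*I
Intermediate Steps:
H = 477 (H = 448 + 29 = 477)
√(-44496 + H) = √(-44496 + 477) = √(-44019) = 3*I*√4891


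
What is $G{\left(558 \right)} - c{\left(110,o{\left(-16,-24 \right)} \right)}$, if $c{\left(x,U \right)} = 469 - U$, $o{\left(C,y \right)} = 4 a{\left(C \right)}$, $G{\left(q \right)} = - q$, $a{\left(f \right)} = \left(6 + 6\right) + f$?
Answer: $-1043$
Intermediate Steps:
$a{\left(f \right)} = 12 + f$
$o{\left(C,y \right)} = 48 + 4 C$ ($o{\left(C,y \right)} = 4 \left(12 + C\right) = 48 + 4 C$)
$G{\left(558 \right)} - c{\left(110,o{\left(-16,-24 \right)} \right)} = \left(-1\right) 558 - \left(469 - \left(48 + 4 \left(-16\right)\right)\right) = -558 - \left(469 - \left(48 - 64\right)\right) = -558 - \left(469 - -16\right) = -558 - \left(469 + 16\right) = -558 - 485 = -1043$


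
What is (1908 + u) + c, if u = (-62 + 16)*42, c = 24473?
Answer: 24449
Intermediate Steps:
u = -1932 (u = -46*42 = -1932)
(1908 + u) + c = (1908 - 1932) + 24473 = -24 + 24473 = 24449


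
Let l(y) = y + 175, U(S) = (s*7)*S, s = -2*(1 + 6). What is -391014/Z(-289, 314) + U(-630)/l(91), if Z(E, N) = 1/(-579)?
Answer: 4301549424/19 ≈ 2.2640e+8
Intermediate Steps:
s = -14 (s = -2*7 = -14)
Z(E, N) = -1/579
U(S) = -98*S (U(S) = (-14*7)*S = -98*S)
l(y) = 175 + y
-391014/Z(-289, 314) + U(-630)/l(91) = -391014/(-1/579) + (-98*(-630))/(175 + 91) = -391014*(-579) + 61740/266 = 226397106 + 61740*(1/266) = 226397106 + 4410/19 = 4301549424/19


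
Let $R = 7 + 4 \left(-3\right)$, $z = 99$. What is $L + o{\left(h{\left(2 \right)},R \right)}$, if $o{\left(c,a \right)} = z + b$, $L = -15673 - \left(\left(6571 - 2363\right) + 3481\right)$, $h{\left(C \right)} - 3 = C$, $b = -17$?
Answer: $-23280$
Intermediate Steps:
$h{\left(C \right)} = 3 + C$
$L = -23362$ ($L = -15673 - \left(4208 + 3481\right) = -15673 - 7689 = -23362$)
$R = -5$ ($R = 7 - 12 = -5$)
$o{\left(c,a \right)} = 82$ ($o{\left(c,a \right)} = 99 - 17 = 82$)
$L + o{\left(h{\left(2 \right)},R \right)} = -23362 + 82 = -23280$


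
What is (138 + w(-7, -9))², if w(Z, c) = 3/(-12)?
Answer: 303601/16 ≈ 18975.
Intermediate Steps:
w(Z, c) = -¼ (w(Z, c) = 3*(-1/12) = -¼)
(138 + w(-7, -9))² = (138 - ¼)² = (551/4)² = 303601/16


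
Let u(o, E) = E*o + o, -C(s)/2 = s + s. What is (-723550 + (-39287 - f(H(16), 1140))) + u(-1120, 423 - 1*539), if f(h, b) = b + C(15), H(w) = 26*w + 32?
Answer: -635117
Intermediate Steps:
C(s) = -4*s (C(s) = -2*(s + s) = -4*s)
H(w) = 32 + 26*w
f(h, b) = -60 + b (f(h, b) = b - 4*15 = b - 60 = -60 + b)
u(o, E) = o + E*o
(-723550 + (-39287 - f(H(16), 1140))) + u(-1120, 423 - 1*539) = (-723550 + (-39287 - (-60 + 1140))) - 1120*(1 + (423 - 1*539)) = (-723550 + (-39287 - 1*1080)) - 1120*(1 + (423 - 539)) = (-723550 + (-39287 - 1080)) - 1120*(1 - 116) = (-723550 - 40367) - 1120*(-115) = -763917 + 128800 = -635117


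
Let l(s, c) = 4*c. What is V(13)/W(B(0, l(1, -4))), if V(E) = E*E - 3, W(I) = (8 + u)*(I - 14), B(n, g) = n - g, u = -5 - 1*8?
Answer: -83/5 ≈ -16.600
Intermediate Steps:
u = -13 (u = -5 - 8 = -13)
W(I) = 70 - 5*I (W(I) = (8 - 13)*(I - 14) = -5*(-14 + I) = 70 - 5*I)
V(E) = -3 + E² (V(E) = E² - 3 = -3 + E²)
V(13)/W(B(0, l(1, -4))) = (-3 + 13²)/(70 - 5*(0 - 4*(-4))) = (-3 + 169)/(70 - 5*(0 - 1*(-16))) = 166/(70 - 5*(0 + 16)) = 166/(70 - 5*16) = 166/(70 - 80) = 166/(-10) = 166*(-⅒) = -83/5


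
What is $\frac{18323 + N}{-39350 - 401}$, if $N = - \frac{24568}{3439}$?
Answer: $- \frac{62988229}{136703689} \approx -0.46076$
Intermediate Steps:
$N = - \frac{24568}{3439}$ ($N = \left(-24568\right) \frac{1}{3439} = - \frac{24568}{3439} \approx -7.1439$)
$\frac{18323 + N}{-39350 - 401} = \frac{18323 - \frac{24568}{3439}}{-39350 - 401} = \frac{62988229}{3439 \left(-39751\right)} = \frac{62988229}{3439} \left(- \frac{1}{39751}\right) = - \frac{62988229}{136703689}$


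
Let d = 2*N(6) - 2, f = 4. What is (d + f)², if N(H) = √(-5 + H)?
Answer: 16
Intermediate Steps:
d = 0 (d = 2*√(-5 + 6) - 2 = 2*√1 - 2 = 2*1 - 2 = 2 - 2 = 0)
(d + f)² = (0 + 4)² = 4² = 16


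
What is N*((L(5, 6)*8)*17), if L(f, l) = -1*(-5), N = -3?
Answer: -2040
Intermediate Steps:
L(f, l) = 5
N*((L(5, 6)*8)*17) = -3*5*8*17 = -120*17 = -3*680 = -2040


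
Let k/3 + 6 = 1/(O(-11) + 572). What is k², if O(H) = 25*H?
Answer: 3171961/9801 ≈ 323.64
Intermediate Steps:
k = -1781/99 (k = -18 + 3/(25*(-11) + 572) = -18 + 3/(-275 + 572) = -18 + 3/297 = -18 + 3*(1/297) = -18 + 1/99 = -1781/99 ≈ -17.990)
k² = (-1781/99)² = 3171961/9801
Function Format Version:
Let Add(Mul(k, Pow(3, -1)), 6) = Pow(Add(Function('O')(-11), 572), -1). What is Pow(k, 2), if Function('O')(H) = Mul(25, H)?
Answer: Rational(3171961, 9801) ≈ 323.64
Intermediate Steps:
k = Rational(-1781, 99) (k = Add(-18, Mul(3, Pow(Add(Mul(25, -11), 572), -1))) = Add(-18, Mul(3, Pow(Add(-275, 572), -1))) = Add(-18, Mul(3, Pow(297, -1))) = Add(-18, Mul(3, Rational(1, 297))) = Add(-18, Rational(1, 99)) = Rational(-1781, 99) ≈ -17.990)
Pow(k, 2) = Pow(Rational(-1781, 99), 2) = Rational(3171961, 9801)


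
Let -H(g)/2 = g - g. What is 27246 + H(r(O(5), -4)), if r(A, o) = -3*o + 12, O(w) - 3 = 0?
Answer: 27246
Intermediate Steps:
O(w) = 3 (O(w) = 3 + 0 = 3)
r(A, o) = 12 - 3*o
H(g) = 0 (H(g) = -2*(g - g) = -2*0 = 0)
27246 + H(r(O(5), -4)) = 27246 + 0 = 27246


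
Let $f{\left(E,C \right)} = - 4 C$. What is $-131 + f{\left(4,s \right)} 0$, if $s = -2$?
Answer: $-131$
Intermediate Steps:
$-131 + f{\left(4,s \right)} 0 = -131 + \left(-4\right) \left(-2\right) 0 = -131 + 8 \cdot 0 = -131 + 0 = -131$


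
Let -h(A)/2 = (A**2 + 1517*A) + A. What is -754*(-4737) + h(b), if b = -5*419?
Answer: 1154068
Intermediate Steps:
b = -2095
h(A) = -3036*A - 2*A**2 (h(A) = -2*((A**2 + 1517*A) + A) = -2*(A**2 + 1518*A) = -3036*A - 2*A**2)
-754*(-4737) + h(b) = -754*(-4737) - 2*(-2095)*(1518 - 2095) = 3571698 - 2*(-2095)*(-577) = 3571698 - 2417630 = 1154068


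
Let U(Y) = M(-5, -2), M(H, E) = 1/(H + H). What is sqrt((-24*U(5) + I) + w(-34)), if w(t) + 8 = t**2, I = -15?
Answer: sqrt(28385)/5 ≈ 33.696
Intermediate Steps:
M(H, E) = 1/(2*H)
U(Y) = -1/10 (U(Y) = (1/2)/(-5) = (1/2)*(-1/5) = -1/10)
w(t) = -8 + t**2
sqrt((-24*U(5) + I) + w(-34)) = sqrt((-24*(-1/10) - 15) + (-8 + (-34)**2)) = sqrt((12/5 - 15) + (-8 + 1156)) = sqrt(-63/5 + 1148) = sqrt(5677/5) = sqrt(28385)/5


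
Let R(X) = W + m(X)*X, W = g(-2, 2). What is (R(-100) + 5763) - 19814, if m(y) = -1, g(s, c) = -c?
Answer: -13953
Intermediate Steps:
W = -2 (W = -1*2 = -2)
R(X) = -2 - X
(R(-100) + 5763) - 19814 = ((-2 - 1*(-100)) + 5763) - 19814 = ((-2 + 100) + 5763) - 19814 = (98 + 5763) - 19814 = 5861 - 19814 = -13953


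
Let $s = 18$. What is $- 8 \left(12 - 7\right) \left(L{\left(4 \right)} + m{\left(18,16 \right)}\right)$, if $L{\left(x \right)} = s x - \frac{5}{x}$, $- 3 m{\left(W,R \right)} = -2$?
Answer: $- \frac{8570}{3} \approx -2856.7$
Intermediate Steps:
$m{\left(W,R \right)} = \frac{2}{3}$ ($m{\left(W,R \right)} = \left(- \frac{1}{3}\right) \left(-2\right) = \frac{2}{3}$)
$L{\left(x \right)} = - \frac{5}{x} + 18 x$ ($L{\left(x \right)} = 18 x - \frac{5}{x} = - \frac{5}{x} + 18 x$)
$- 8 \left(12 - 7\right) \left(L{\left(4 \right)} + m{\left(18,16 \right)}\right) = - 8 \left(12 - 7\right) \left(\left(- \frac{5}{4} + 18 \cdot 4\right) + \frac{2}{3}\right) = \left(-8\right) 5 \left(\left(\left(-5\right) \frac{1}{4} + 72\right) + \frac{2}{3}\right) = - 40 \left(\left(- \frac{5}{4} + 72\right) + \frac{2}{3}\right) = - 40 \left(\frac{283}{4} + \frac{2}{3}\right) = \left(-40\right) \frac{857}{12} = - \frac{8570}{3}$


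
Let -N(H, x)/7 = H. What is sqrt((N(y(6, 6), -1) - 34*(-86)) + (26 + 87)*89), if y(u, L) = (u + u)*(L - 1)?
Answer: sqrt(12561) ≈ 112.08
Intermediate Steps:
y(u, L) = 2*u*(-1 + L) (y(u, L) = (2*u)*(-1 + L) = 2*u*(-1 + L))
N(H, x) = -7*H
sqrt((N(y(6, 6), -1) - 34*(-86)) + (26 + 87)*89) = sqrt((-14*6*(-1 + 6) - 34*(-86)) + (26 + 87)*89) = sqrt((-14*6*5 + 2924) + 113*89) = sqrt((-7*60 + 2924) + 10057) = sqrt((-420 + 2924) + 10057) = sqrt(2504 + 10057) = sqrt(12561)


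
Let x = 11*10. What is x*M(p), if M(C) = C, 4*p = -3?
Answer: -165/2 ≈ -82.500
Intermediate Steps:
p = -¾ (p = (¼)*(-3) = -¾ ≈ -0.75000)
x = 110
x*M(p) = 110*(-¾) = -165/2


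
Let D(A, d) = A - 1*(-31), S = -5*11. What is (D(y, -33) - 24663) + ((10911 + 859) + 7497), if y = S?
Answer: -5420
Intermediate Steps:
S = -55
y = -55
D(A, d) = 31 + A (D(A, d) = A + 31 = 31 + A)
(D(y, -33) - 24663) + ((10911 + 859) + 7497) = ((31 - 55) - 24663) + ((10911 + 859) + 7497) = (-24 - 24663) + (11770 + 7497) = -24687 + 19267 = -5420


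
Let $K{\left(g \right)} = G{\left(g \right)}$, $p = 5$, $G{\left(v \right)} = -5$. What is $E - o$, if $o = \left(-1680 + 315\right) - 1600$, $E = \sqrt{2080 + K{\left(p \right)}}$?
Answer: $2965 + 5 \sqrt{83} \approx 3010.6$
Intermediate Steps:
$K{\left(g \right)} = -5$
$E = 5 \sqrt{83}$ ($E = \sqrt{2080 - 5} = \sqrt{2075} = 5 \sqrt{83} \approx 45.552$)
$o = -2965$ ($o = -1365 - 1600 = -2965$)
$E - o = 5 \sqrt{83} - -2965 = 5 \sqrt{83} + 2965 = 2965 + 5 \sqrt{83}$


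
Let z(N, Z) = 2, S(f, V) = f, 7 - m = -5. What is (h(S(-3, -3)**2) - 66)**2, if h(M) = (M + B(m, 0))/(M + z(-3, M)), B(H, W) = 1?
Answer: 512656/121 ≈ 4236.8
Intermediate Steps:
m = 12 (m = 7 - 1*(-5) = 7 + 5 = 12)
h(M) = (1 + M)/(2 + M) (h(M) = (M + 1)/(M + 2) = (1 + M)/(2 + M))
(h(S(-3, -3)**2) - 66)**2 = ((1 + (-3)**2)/(2 + (-3)**2) - 66)**2 = ((1 + 9)/(2 + 9) - 66)**2 = (10/11 - 66)**2 = (-716/11)**2 = 512656/121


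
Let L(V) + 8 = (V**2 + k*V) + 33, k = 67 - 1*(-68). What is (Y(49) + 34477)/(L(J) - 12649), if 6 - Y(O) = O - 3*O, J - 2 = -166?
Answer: -34581/7868 ≈ -4.3951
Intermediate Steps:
J = -164 (J = 2 - 166 = -164)
k = 135 (k = 67 + 68 = 135)
L(V) = 25 + V**2 + 135*V (L(V) = -8 + ((V**2 + 135*V) + 33) = -8 + (33 + V**2 + 135*V) = 25 + V**2 + 135*V)
Y(O) = 6 + 2*O (Y(O) = 6 - (O - 3*O) = 6 - (-2)*O = 6 + 2*O)
(Y(49) + 34477)/(L(J) - 12649) = ((6 + 2*49) + 34477)/((25 + (-164)**2 + 135*(-164)) - 12649) = ((6 + 98) + 34477)/((25 + 26896 - 22140) - 12649) = (104 + 34477)/(4781 - 12649) = 34581/(-7868) = 34581*(-1/7868) = -34581/7868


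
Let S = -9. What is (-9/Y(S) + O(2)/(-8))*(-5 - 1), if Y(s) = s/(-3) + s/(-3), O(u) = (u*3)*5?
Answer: 63/2 ≈ 31.500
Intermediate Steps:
O(u) = 15*u (O(u) = (3*u)*5 = 15*u)
Y(s) = -2*s/3 (Y(s) = s*(-⅓) + s*(-⅓) = -s/3 - s/3 = -2*s/3)
(-9/Y(S) + O(2)/(-8))*(-5 - 1) = (-9/((-⅔*(-9))) + (15*2)/(-8))*(-5 - 1) = (-9/6 + 30*(-⅛))*(-6) = (-9*⅙ - 15/4)*(-6) = (-3/2 - 15/4)*(-6) = -21/4*(-6) = 63/2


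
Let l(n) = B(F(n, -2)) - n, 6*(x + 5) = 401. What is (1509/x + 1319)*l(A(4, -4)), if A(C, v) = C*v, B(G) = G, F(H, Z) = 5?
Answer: 1495209/53 ≈ 28212.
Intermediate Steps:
x = 371/6 (x = -5 + (1/6)*401 = -5 + 401/6 = 371/6 ≈ 61.833)
l(n) = 5 - n
(1509/x + 1319)*l(A(4, -4)) = (1509/(371/6) + 1319)*(5 - 4*(-4)) = (1509*(6/371) + 1319)*(5 - 1*(-16)) = (9054/371 + 1319)*(5 + 16) = (498403/371)*21 = 1495209/53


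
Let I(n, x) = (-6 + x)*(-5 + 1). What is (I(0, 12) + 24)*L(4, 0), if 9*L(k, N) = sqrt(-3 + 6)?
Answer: 0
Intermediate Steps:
I(n, x) = 24 - 4*x (I(n, x) = (-6 + x)*(-4) = 24 - 4*x)
L(k, N) = sqrt(3)/9 (L(k, N) = sqrt(-3 + 6)/9 = sqrt(3)/9)
(I(0, 12) + 24)*L(4, 0) = ((24 - 4*12) + 24)*(sqrt(3)/9) = ((24 - 48) + 24)*(sqrt(3)/9) = (-24 + 24)*(sqrt(3)/9) = 0*(sqrt(3)/9) = 0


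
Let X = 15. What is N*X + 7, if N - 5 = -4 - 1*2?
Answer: -8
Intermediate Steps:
N = -1 (N = 5 + (-4 - 1*2) = 5 + (-4 - 2) = 5 - 6 = -1)
N*X + 7 = -1*15 + 7 = -15 + 7 = -8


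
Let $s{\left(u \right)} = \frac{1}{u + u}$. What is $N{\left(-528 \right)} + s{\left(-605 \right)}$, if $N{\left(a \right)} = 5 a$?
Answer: $- \frac{3194401}{1210} \approx -2640.0$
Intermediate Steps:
$s{\left(u \right)} = \frac{1}{2 u}$
$N{\left(-528 \right)} + s{\left(-605 \right)} = 5 \left(-528\right) + \frac{1}{2 \left(-605\right)} = -2640 + \frac{1}{2} \left(- \frac{1}{605}\right) = -2640 - \frac{1}{1210} = - \frac{3194401}{1210}$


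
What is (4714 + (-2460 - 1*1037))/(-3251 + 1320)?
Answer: -1217/1931 ≈ -0.63024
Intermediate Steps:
(4714 + (-2460 - 1*1037))/(-3251 + 1320) = (4714 + (-2460 - 1037))/(-1931) = (4714 - 3497)*(-1/1931) = 1217*(-1/1931) = -1217/1931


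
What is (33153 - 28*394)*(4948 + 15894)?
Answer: 461045882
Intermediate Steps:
(33153 - 28*394)*(4948 + 15894) = (33153 - 11032)*20842 = 22121*20842 = 461045882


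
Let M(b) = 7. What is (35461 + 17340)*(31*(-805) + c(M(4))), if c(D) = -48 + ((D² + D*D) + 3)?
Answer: -1314850502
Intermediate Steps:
c(D) = -45 + 2*D² (c(D) = -48 + ((D² + D²) + 3) = -48 + (2*D² + 3) = -48 + (3 + 2*D²) = -45 + 2*D²)
(35461 + 17340)*(31*(-805) + c(M(4))) = (35461 + 17340)*(31*(-805) + (-45 + 2*7²)) = 52801*(-24955 + (-45 + 2*49)) = 52801*(-24955 + (-45 + 98)) = 52801*(-24955 + 53) = 52801*(-24902) = -1314850502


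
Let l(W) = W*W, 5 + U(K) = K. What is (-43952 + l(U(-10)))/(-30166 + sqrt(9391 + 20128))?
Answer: 1319068682/909958037 + 43727*sqrt(29519)/909958037 ≈ 1.4578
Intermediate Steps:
U(K) = -5 + K
l(W) = W**2
(-43952 + l(U(-10)))/(-30166 + sqrt(9391 + 20128)) = (-43952 + (-5 - 10)**2)/(-30166 + sqrt(9391 + 20128)) = (-43952 + (-15)**2)/(-30166 + sqrt(29519)) = (-43952 + 225)/(-30166 + sqrt(29519)) = -43727/(-30166 + sqrt(29519))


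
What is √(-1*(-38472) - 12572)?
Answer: 10*√259 ≈ 160.93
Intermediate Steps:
√(-1*(-38472) - 12572) = √(38472 - 12572) = √25900 = 10*√259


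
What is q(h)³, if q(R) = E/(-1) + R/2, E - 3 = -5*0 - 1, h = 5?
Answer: ⅛ ≈ 0.12500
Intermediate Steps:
E = 2 (E = 3 + (-5*0 - 1) = 3 + (0 - 1) = 3 - 1 = 2)
q(R) = -2 + R/2 (q(R) = 2/(-1) + R/2 = 2*(-1) + R*(½) = -2 + R/2)
q(h)³ = (-2 + (½)*5)³ = (-2 + 5/2)³ = (½)³ = ⅛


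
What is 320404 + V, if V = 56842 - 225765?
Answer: 151481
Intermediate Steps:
V = -168923
320404 + V = 320404 - 168923 = 151481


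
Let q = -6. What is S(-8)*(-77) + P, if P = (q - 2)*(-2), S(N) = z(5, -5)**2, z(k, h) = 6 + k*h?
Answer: -27781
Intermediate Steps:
z(k, h) = 6 + h*k
S(N) = 361 (S(N) = (6 - 5*5)**2 = (6 - 25)**2 = (-19)**2 = 361)
P = 16 (P = (-6 - 2)*(-2) = -8*(-2) = 16)
S(-8)*(-77) + P = 361*(-77) + 16 = -27797 + 16 = -27781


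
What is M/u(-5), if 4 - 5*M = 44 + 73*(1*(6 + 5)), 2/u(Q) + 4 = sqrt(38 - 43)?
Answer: 1686/5 - 843*I*sqrt(5)/10 ≈ 337.2 - 188.5*I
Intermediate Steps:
u(Q) = 2/(-4 + I*sqrt(5)) (u(Q) = 2/(-4 + sqrt(38 - 43)) = 2/(-4 + sqrt(-5)) = 2/(-4 + I*sqrt(5)))
M = -843/5 (M = 4/5 - (44 + 73*(1*(6 + 5)))/5 = 4/5 - (44 + 73*(1*11))/5 = 4/5 - (44 + 73*11)/5 = 4/5 - (44 + 803)/5 = 4/5 - 1/5*847 = 4/5 - 847/5 = -843/5 ≈ -168.60)
M/u(-5) = -843/(5*(-8/21 - 2*I*sqrt(5)/21))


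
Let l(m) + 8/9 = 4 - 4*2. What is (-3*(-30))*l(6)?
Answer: -440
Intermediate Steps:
l(m) = -44/9 (l(m) = -8/9 + (4 - 4*2) = -8/9 + (4 - 8) = -8/9 - 4 = -44/9)
(-3*(-30))*l(6) = -3*(-30)*(-44/9) = 90*(-44/9) = -440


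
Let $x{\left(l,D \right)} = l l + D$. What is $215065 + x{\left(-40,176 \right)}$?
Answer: $216841$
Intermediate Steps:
$x{\left(l,D \right)} = D + l^{2}$ ($x{\left(l,D \right)} = l^{2} + D = D + l^{2}$)
$215065 + x{\left(-40,176 \right)} = 215065 + \left(176 + \left(-40\right)^{2}\right) = 215065 + \left(176 + 1600\right) = 215065 + 1776 = 216841$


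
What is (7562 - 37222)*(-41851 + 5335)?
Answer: 1083064560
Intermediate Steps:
(7562 - 37222)*(-41851 + 5335) = -29660*(-36516) = 1083064560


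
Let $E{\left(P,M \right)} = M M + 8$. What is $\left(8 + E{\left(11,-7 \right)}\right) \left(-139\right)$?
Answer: $-9035$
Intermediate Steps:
$E{\left(P,M \right)} = 8 + M^{2}$ ($E{\left(P,M \right)} = M^{2} + 8 = 8 + M^{2}$)
$\left(8 + E{\left(11,-7 \right)}\right) \left(-139\right) = \left(8 + \left(8 + \left(-7\right)^{2}\right)\right) \left(-139\right) = \left(8 + \left(8 + 49\right)\right) \left(-139\right) = \left(8 + 57\right) \left(-139\right) = 65 \left(-139\right) = -9035$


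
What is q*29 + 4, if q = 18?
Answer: 526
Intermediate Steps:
q*29 + 4 = 18*29 + 4 = 522 + 4 = 526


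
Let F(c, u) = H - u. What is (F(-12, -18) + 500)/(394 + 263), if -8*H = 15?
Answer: 4129/5256 ≈ 0.78558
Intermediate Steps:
H = -15/8 (H = -1/8*15 = -15/8 ≈ -1.8750)
F(c, u) = -15/8 - u
(F(-12, -18) + 500)/(394 + 263) = ((-15/8 - 1*(-18)) + 500)/(394 + 263) = ((-15/8 + 18) + 500)/657 = (129/8 + 500)*(1/657) = (4129/8)*(1/657) = 4129/5256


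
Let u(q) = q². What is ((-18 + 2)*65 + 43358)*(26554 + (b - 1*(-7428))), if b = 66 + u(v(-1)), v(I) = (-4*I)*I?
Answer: 1441520352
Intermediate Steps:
v(I) = -4*I²
b = 82 (b = 66 + (-4*(-1)²)² = 66 + (-4*1)² = 66 + (-4)² = 66 + 16 = 82)
((-18 + 2)*65 + 43358)*(26554 + (b - 1*(-7428))) = ((-18 + 2)*65 + 43358)*(26554 + (82 - 1*(-7428))) = (-16*65 + 43358)*(26554 + (82 + 7428)) = (-1040 + 43358)*(26554 + 7510) = 42318*34064 = 1441520352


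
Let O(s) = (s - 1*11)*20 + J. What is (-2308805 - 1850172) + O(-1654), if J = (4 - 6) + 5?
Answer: -4192274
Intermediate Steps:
J = 3 (J = -2 + 5 = 3)
O(s) = -217 + 20*s (O(s) = (s - 1*11)*20 + 3 = (s - 11)*20 + 3 = (-11 + s)*20 + 3 = (-220 + 20*s) + 3 = -217 + 20*s)
(-2308805 - 1850172) + O(-1654) = (-2308805 - 1850172) + (-217 + 20*(-1654)) = -4158977 + (-217 - 33080) = -4158977 - 33297 = -4192274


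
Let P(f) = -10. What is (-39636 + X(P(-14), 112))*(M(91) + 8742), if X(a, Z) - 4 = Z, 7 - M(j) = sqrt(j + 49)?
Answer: -345760480 + 79040*sqrt(35) ≈ -3.4529e+8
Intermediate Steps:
M(j) = 7 - sqrt(49 + j) (M(j) = 7 - sqrt(j + 49) = 7 - sqrt(49 + j))
X(a, Z) = 4 + Z
(-39636 + X(P(-14), 112))*(M(91) + 8742) = (-39636 + (4 + 112))*((7 - sqrt(49 + 91)) + 8742) = (-39636 + 116)*((7 - sqrt(140)) + 8742) = -39520*((7 - 2*sqrt(35)) + 8742) = -39520*(8749 - 2*sqrt(35)) = -345760480 + 79040*sqrt(35)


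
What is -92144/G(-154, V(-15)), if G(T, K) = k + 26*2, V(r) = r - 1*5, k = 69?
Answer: -92144/121 ≈ -761.52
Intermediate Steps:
V(r) = -5 + r (V(r) = r - 5 = -5 + r)
G(T, K) = 121 (G(T, K) = 69 + 26*2 = 69 + 52 = 121)
-92144/G(-154, V(-15)) = -92144/121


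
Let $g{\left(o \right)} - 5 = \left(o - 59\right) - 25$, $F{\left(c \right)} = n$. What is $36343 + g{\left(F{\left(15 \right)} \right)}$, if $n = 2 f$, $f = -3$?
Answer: $36258$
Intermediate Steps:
$n = -6$ ($n = 2 \left(-3\right) = -6$)
$F{\left(c \right)} = -6$
$g{\left(o \right)} = -79 + o$ ($g{\left(o \right)} = 5 + \left(\left(o - 59\right) - 25\right) = 5 + \left(\left(-59 + o\right) - 25\right) = 5 + \left(-84 + o\right) = -79 + o$)
$36343 + g{\left(F{\left(15 \right)} \right)} = 36343 - 85 = 36258$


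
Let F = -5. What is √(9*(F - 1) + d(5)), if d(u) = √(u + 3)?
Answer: √(-54 + 2*√2) ≈ 7.1534*I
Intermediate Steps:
d(u) = √(3 + u)
√(9*(F - 1) + d(5)) = √(9*(-5 - 1) + √(3 + 5)) = √(9*(-6) + √8) = √(-54 + 2*√2)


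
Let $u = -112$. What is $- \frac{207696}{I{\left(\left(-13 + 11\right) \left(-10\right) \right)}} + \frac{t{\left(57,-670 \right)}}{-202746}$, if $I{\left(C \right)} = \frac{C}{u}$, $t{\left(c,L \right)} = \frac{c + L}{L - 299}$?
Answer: $\frac{1142515855213447}{982304370} \approx 1.1631 \cdot 10^{6}$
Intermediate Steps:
$t{\left(c,L \right)} = \frac{L + c}{-299 + L}$
$I{\left(C \right)} = - \frac{C}{112}$ ($I{\left(C \right)} = \frac{C}{-112} = C \left(- \frac{1}{112}\right) = - \frac{C}{112}$)
$- \frac{207696}{I{\left(\left(-13 + 11\right) \left(-10\right) \right)}} + \frac{t{\left(57,-670 \right)}}{-202746} = - \frac{207696}{\left(- \frac{1}{112}\right) \left(-13 + 11\right) \left(-10\right)} + \frac{\frac{1}{-299 - 670} \left(-670 + 57\right)}{-202746} = - \frac{207696}{\left(- \frac{1}{112}\right) \left(\left(-2\right) \left(-10\right)\right)} + \frac{1}{-969} \left(-613\right) \left(- \frac{1}{202746}\right) = - \frac{207696}{\left(- \frac{1}{112}\right) 20} + \left(- \frac{1}{969}\right) \left(-613\right) \left(- \frac{1}{202746}\right) = - \frac{207696}{- \frac{5}{28}} + \frac{613}{969} \left(- \frac{1}{202746}\right) = \left(-207696\right) \left(- \frac{28}{5}\right) - \frac{613}{196460874} = \frac{5815488}{5} - \frac{613}{196460874} = \frac{1142515855213447}{982304370}$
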